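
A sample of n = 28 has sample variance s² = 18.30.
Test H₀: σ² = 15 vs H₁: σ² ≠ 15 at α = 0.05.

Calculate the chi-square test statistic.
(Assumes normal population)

Answer: χ² = 32.9400, fail to reject H₀

Derivation:
df = n - 1 = 27
χ² = (n-1)s²/σ₀² = 27×18.30/15 = 32.9400
Critical values: χ²_{0.975,27} = 14.573, χ²_{0.025,27} = 43.195
Rejection region: χ² < 14.573 or χ² > 43.195
Decision: fail to reject H₀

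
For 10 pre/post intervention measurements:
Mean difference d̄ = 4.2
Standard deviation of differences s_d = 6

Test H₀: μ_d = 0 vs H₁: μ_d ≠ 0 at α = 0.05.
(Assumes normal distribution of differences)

Answer: t = 2.2136, fail to reject H₀

Derivation:
df = n - 1 = 9
SE = s_d/√n = 6/√10 = 1.8974
t = d̄/SE = 4.2/1.8974 = 2.2136
Critical value: t_{0.025,9} = ±2.262
p-value ≈ 0.0541
Decision: fail to reject H₀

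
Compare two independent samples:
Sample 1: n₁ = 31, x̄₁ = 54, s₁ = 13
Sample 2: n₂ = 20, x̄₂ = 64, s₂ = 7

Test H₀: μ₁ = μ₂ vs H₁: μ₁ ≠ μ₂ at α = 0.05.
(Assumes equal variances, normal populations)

Pooled variance: s²_p = [30×13² + 19×7²]/(49) = 122.4694
s_p = 11.0666
SE = s_p×√(1/n₁ + 1/n₂) = 11.0666×√(1/31 + 1/20) = 3.1740
t = (x̄₁ - x̄₂)/SE = (54 - 64)/3.1740 = -3.1506
df = 49, t-critical = ±2.010
Decision: reject H₀

Answer: t = -3.1506, reject H₀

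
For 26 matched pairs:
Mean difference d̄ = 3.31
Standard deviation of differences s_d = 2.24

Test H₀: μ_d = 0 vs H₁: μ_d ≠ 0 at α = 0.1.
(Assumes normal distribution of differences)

Answer: t = 7.5347, reject H₀

Derivation:
df = n - 1 = 25
SE = s_d/√n = 2.24/√26 = 0.4393
t = d̄/SE = 3.31/0.4393 = 7.5347
Critical value: t_{0.05,25} = ±1.708
p-value < 0.0001
Decision: reject H₀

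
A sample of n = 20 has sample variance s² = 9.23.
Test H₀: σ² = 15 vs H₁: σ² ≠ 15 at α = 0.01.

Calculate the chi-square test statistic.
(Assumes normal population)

df = n - 1 = 19
χ² = (n-1)s²/σ₀² = 19×9.23/15 = 11.6913
Critical values: χ²_{0.995,19} = 6.844, χ²_{0.005,19} = 38.582
Rejection region: χ² < 6.844 or χ² > 38.582
Decision: fail to reject H₀

Answer: χ² = 11.6913, fail to reject H₀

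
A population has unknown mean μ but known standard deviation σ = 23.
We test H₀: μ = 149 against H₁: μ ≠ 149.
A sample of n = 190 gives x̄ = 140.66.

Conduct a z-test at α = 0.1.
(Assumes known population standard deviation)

Standard error: SE = σ/√n = 23/√190 = 1.6686
z-statistic: z = (x̄ - μ₀)/SE = (140.66 - 149)/1.6686 = -4.9982
Critical value: ±1.645
p-value < 0.0001
Decision: reject H₀

Answer: z = -4.9982, reject H₀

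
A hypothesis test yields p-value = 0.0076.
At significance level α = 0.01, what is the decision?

Answer: reject H₀

Derivation:
Compare p-value to α:
0.0076 < 0.01
Decision: reject H₀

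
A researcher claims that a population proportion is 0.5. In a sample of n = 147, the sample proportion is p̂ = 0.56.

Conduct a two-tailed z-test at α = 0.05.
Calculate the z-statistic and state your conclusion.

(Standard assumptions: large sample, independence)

H₀: p = 0.5, H₁: p ≠ 0.5
Standard error: SE = √(p₀(1-p₀)/n) = √(0.5×0.5/147) = 0.041239
z-statistic: z = (p̂ - p₀)/SE = (0.56 - 0.5)/0.041239 = 1.4549
Critical value: z_0.025 = ±1.960
p-value = 0.1457
Decision: fail to reject H₀ at α = 0.05

Answer: z = 1.4549, fail to reject H₀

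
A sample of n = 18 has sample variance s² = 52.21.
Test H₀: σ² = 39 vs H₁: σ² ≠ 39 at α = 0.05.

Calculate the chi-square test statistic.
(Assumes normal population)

Answer: χ² = 22.7582, fail to reject H₀

Derivation:
df = n - 1 = 17
χ² = (n-1)s²/σ₀² = 17×52.21/39 = 22.7582
Critical values: χ²_{0.975,17} = 7.564, χ²_{0.025,17} = 30.191
Rejection region: χ² < 7.564 or χ² > 30.191
Decision: fail to reject H₀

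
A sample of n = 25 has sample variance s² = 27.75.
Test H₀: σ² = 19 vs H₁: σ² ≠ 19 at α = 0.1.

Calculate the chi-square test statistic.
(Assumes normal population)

df = n - 1 = 24
χ² = (n-1)s²/σ₀² = 24×27.75/19 = 35.0526
Critical values: χ²_{0.95,24} = 13.848, χ²_{0.05,24} = 36.415
Rejection region: χ² < 13.848 or χ² > 36.415
Decision: fail to reject H₀

Answer: χ² = 35.0526, fail to reject H₀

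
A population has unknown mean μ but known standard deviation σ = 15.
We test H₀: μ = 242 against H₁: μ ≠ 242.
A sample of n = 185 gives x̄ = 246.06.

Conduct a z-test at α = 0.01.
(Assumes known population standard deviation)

Answer: z = 3.6815, reject H₀

Derivation:
Standard error: SE = σ/√n = 15/√185 = 1.1028
z-statistic: z = (x̄ - μ₀)/SE = (246.06 - 242)/1.1028 = 3.6815
Critical value: ±2.576
p-value = 0.0002
Decision: reject H₀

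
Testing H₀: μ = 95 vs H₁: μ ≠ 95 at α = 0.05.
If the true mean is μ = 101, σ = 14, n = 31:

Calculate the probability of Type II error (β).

Answer: β ≈ 0.3350

Derivation:
SE = σ/√n = 14/√31 = 2.5145
Critical values: μ₀ ± z_0.025×SE = 95 ± 1.960×2.5145
Acceptance region: (90.0716, 99.9284)
Under H₁ (μ = 101): z_high = (99.9284 - 101)/2.5145 = -0.4262, z_low = (90.0716 - 101)/2.5145 = -4.3462
β = P(not reject | H₁) = Φ(-0.4262) - Φ(-4.3462) ≈ 0.3350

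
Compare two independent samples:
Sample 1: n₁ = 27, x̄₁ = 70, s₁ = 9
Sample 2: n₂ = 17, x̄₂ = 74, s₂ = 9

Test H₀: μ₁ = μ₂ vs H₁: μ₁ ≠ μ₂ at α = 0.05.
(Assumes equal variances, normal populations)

Answer: t = -1.4355, fail to reject H₀

Derivation:
Pooled variance: s²_p = [26×9² + 16×9²]/(42) = 81.0000
s_p = 9.0000
SE = s_p×√(1/n₁ + 1/n₂) = 9.0000×√(1/27 + 1/17) = 2.7865
t = (x̄₁ - x̄₂)/SE = (70 - 74)/2.7865 = -1.4355
df = 42, t-critical = ±2.018
Decision: fail to reject H₀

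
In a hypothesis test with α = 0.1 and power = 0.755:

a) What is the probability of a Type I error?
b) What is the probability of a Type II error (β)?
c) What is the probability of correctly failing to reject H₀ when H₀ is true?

a) Type I error probability = α = 0.1
b) Power = P(reject H₀ | H₁ true) = 1 - β = 0.755, so Type II error probability = β = 1 - Power = 0.245
c) P(fail to reject H₀ | H₀ true) = 1 - α = 0.9

Answer: a) 0.1, b) 0.245, c) 0.9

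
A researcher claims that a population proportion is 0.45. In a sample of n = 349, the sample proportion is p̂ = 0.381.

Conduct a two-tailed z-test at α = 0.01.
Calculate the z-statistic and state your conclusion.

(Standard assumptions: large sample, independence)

Answer: z = -2.5911, reject H₀

Derivation:
H₀: p = 0.45, H₁: p ≠ 0.45
Standard error: SE = √(p₀(1-p₀)/n) = √(0.45×0.55/349) = 0.026630
z-statistic: z = (p̂ - p₀)/SE = (0.381 - 0.45)/0.026630 = -2.5911
Critical value: z_0.005 = ±2.576
p-value = 0.0096
Decision: reject H₀ at α = 0.01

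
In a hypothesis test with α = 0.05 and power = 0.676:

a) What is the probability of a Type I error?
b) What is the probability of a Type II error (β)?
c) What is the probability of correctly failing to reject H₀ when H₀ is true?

Answer: a) 0.05, b) 0.324, c) 0.95

Derivation:
a) Type I error probability = α = 0.05
b) Power = P(reject H₀ | H₁ true) = 1 - β = 0.676, so Type II error probability = β = 1 - Power = 0.324
c) P(fail to reject H₀ | H₀ true) = 1 - α = 0.95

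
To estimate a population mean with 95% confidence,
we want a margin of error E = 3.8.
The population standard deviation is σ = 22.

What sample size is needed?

Answer: n = 129

Derivation:
z_0.025 = 1.960
n = (z×σ/E)² = (1.960×22/3.8)²
n = 128.7628
Round up: n = 129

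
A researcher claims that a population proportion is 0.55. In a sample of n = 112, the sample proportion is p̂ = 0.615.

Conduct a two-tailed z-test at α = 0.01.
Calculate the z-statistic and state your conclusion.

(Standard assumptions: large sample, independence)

H₀: p = 0.55, H₁: p ≠ 0.55
Standard error: SE = √(p₀(1-p₀)/n) = √(0.55×0.45/112) = 0.047009
z-statistic: z = (p̂ - p₀)/SE = (0.615 - 0.55)/0.047009 = 1.3827
Critical value: z_0.005 = ±2.576
p-value = 0.1668
Decision: fail to reject H₀ at α = 0.01

Answer: z = 1.3827, fail to reject H₀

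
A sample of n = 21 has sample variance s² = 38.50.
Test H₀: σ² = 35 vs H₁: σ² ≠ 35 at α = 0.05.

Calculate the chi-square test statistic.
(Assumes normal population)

Answer: χ² = 22.0000, fail to reject H₀

Derivation:
df = n - 1 = 20
χ² = (n-1)s²/σ₀² = 20×38.50/35 = 22.0000
Critical values: χ²_{0.975,20} = 9.591, χ²_{0.025,20} = 34.170
Rejection region: χ² < 9.591 or χ² > 34.170
Decision: fail to reject H₀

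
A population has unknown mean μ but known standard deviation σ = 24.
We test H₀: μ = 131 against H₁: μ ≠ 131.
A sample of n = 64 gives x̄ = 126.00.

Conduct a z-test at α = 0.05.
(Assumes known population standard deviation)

Standard error: SE = σ/√n = 24/√64 = 3.0000
z-statistic: z = (x̄ - μ₀)/SE = (126.00 - 131)/3.0000 = -1.6667
Critical value: ±1.960
p-value = 0.0956
Decision: fail to reject H₀

Answer: z = -1.6667, fail to reject H₀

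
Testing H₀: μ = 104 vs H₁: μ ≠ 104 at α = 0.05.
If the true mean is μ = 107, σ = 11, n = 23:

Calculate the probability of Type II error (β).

Answer: β ≈ 0.7423

Derivation:
SE = σ/√n = 11/√23 = 2.2937
Critical values: μ₀ ± z_0.025×SE = 104 ± 1.960×2.2937
Acceptance region: (99.5043, 108.4957)
Under H₁ (μ = 107): z_high = (108.4957 - 107)/2.2937 = 0.6521, z_low = (99.5043 - 107)/2.2937 = -3.2680
β = P(not reject | H₁) = Φ(0.6521) - Φ(-3.2680) ≈ 0.7423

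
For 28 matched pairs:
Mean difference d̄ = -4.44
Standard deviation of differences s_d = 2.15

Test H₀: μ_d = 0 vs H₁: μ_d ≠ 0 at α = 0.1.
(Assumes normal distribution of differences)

Answer: t = -10.9279, reject H₀

Derivation:
df = n - 1 = 27
SE = s_d/√n = 2.15/√28 = 0.4063
t = d̄/SE = -4.44/0.4063 = -10.9279
Critical value: t_{0.05,27} = ±1.703
p-value < 0.0001
Decision: reject H₀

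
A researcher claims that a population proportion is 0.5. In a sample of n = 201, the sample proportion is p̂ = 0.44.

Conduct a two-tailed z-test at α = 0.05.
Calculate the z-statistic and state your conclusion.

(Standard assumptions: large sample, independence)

Answer: z = -1.7013, fail to reject H₀

Derivation:
H₀: p = 0.5, H₁: p ≠ 0.5
Standard error: SE = √(p₀(1-p₀)/n) = √(0.5×0.5/201) = 0.035267
z-statistic: z = (p̂ - p₀)/SE = (0.44 - 0.5)/0.035267 = -1.7013
Critical value: z_0.025 = ±1.960
p-value = 0.0889
Decision: fail to reject H₀ at α = 0.05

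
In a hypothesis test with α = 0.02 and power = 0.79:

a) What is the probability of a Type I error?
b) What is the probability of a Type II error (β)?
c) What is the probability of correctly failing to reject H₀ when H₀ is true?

a) Type I error probability = α = 0.02
b) Power = P(reject H₀ | H₁ true) = 1 - β = 0.79, so Type II error probability = β = 1 - Power = 0.21
c) P(fail to reject H₀ | H₀ true) = 1 - α = 0.98

Answer: a) 0.02, b) 0.21, c) 0.98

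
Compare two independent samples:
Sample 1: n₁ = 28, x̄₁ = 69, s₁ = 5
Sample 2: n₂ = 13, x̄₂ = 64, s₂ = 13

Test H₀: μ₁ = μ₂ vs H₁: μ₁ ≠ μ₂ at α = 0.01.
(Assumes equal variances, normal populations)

Answer: t = 1.7895, fail to reject H₀

Derivation:
Pooled variance: s²_p = [27×5² + 12×13²]/(39) = 69.3077
s_p = 8.3251
SE = s_p×√(1/n₁ + 1/n₂) = 8.3251×√(1/28 + 1/13) = 2.7940
t = (x̄₁ - x̄₂)/SE = (69 - 64)/2.7940 = 1.7895
df = 39, t-critical = ±2.708
Decision: fail to reject H₀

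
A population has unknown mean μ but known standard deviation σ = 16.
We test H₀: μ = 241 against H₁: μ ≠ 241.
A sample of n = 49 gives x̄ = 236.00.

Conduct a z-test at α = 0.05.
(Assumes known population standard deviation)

Standard error: SE = σ/√n = 16/√49 = 2.2857
z-statistic: z = (x̄ - μ₀)/SE = (236.00 - 241)/2.2857 = -2.1875
Critical value: ±1.960
p-value = 0.0287
Decision: reject H₀

Answer: z = -2.1875, reject H₀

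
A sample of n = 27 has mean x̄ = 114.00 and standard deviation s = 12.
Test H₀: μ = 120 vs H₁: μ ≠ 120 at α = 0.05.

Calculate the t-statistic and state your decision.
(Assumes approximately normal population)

Answer: t = -2.5981, reject H₀

Derivation:
df = n - 1 = 26
SE = s/√n = 12/√27 = 2.3094
t = (x̄ - μ₀)/SE = (114.00 - 120)/2.3094 = -2.5981
Critical value: t_{0.025,26} = ±2.056
p-value ≈ 0.0152
Decision: reject H₀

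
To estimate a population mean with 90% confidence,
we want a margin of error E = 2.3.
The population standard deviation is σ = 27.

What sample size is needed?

z_0.05 = 1.645
n = (z×σ/E)² = (1.645×27/2.3)²
n = 372.9097
Round up: n = 373

Answer: n = 373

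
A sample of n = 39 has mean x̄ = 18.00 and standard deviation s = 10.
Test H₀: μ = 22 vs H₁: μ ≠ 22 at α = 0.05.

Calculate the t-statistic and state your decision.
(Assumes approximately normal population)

Answer: t = -2.4980, reject H₀

Derivation:
df = n - 1 = 38
SE = s/√n = 10/√39 = 1.6013
t = (x̄ - μ₀)/SE = (18.00 - 22)/1.6013 = -2.4980
Critical value: t_{0.025,38} = ±2.024
p-value ≈ 0.0169
Decision: reject H₀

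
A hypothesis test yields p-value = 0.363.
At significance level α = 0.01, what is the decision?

Compare p-value to α:
0.363 ≥ 0.01
Decision: fail to reject H₀

Answer: fail to reject H₀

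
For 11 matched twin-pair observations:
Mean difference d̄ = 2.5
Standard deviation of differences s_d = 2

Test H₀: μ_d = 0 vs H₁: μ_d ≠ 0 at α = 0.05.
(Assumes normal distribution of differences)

Answer: t = 4.1459, reject H₀

Derivation:
df = n - 1 = 10
SE = s_d/√n = 2/√11 = 0.6030
t = d̄/SE = 2.5/0.6030 = 4.1459
Critical value: t_{0.025,10} = ±2.228
p-value ≈ 0.0020
Decision: reject H₀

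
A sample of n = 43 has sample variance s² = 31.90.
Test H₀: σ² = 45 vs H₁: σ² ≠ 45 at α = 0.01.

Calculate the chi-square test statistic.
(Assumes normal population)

df = n - 1 = 42
χ² = (n-1)s²/σ₀² = 42×31.90/45 = 29.7733
Critical values: χ²_{0.995,42} = 22.138, χ²_{0.005,42} = 69.336
Rejection region: χ² < 22.138 or χ² > 69.336
Decision: fail to reject H₀

Answer: χ² = 29.7733, fail to reject H₀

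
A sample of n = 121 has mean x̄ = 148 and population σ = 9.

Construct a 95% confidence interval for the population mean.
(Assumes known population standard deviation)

Answer: (146.3963, 149.6037)

Derivation:
Confidence level: 95%, α = 0.05
z_0.025 = 1.960
SE = σ/√n = 9/√121 = 0.8182
Margin of error = 1.960 × 0.8182 = 1.6037
CI: x̄ ± margin = 148 ± 1.6037
CI: (146.3963, 149.6037)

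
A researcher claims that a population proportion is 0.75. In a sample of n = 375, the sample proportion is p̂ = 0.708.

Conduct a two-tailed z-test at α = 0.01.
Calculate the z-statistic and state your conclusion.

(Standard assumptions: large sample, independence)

Answer: z = -1.8783, fail to reject H₀

Derivation:
H₀: p = 0.75, H₁: p ≠ 0.75
Standard error: SE = √(p₀(1-p₀)/n) = √(0.75×0.25/375) = 0.022361
z-statistic: z = (p̂ - p₀)/SE = (0.708 - 0.75)/0.022361 = -1.8783
Critical value: z_0.005 = ±2.576
p-value = 0.0603
Decision: fail to reject H₀ at α = 0.01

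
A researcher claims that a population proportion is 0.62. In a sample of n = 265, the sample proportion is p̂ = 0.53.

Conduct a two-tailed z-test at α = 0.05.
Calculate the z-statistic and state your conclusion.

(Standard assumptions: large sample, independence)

H₀: p = 0.62, H₁: p ≠ 0.62
Standard error: SE = √(p₀(1-p₀)/n) = √(0.62×0.38/265) = 0.029817
z-statistic: z = (p̂ - p₀)/SE = (0.53 - 0.62)/0.029817 = -3.0184
Critical value: z_0.025 = ±1.960
p-value = 0.0025
Decision: reject H₀ at α = 0.05

Answer: z = -3.0184, reject H₀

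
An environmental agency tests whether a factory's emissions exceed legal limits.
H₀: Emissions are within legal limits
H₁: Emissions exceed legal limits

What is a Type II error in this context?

Answer: Failing to cite a factory whose emissions actually exceed the limit

Derivation:
Type I error (α): Rejecting H₀ when H₀ is true
Type II error (β): Failing to reject H₀ when H₁ is true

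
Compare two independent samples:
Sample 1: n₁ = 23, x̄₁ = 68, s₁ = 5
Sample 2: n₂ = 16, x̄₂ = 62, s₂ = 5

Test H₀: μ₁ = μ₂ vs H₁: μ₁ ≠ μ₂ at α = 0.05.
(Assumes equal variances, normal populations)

Pooled variance: s²_p = [22×5² + 15×5²]/(37) = 25.0000
s_p = 5.0000
SE = s_p×√(1/n₁ + 1/n₂) = 5.0000×√(1/23 + 1/16) = 1.6277
t = (x̄₁ - x̄₂)/SE = (68 - 62)/1.6277 = 3.6862
df = 37, t-critical = ±2.026
Decision: reject H₀

Answer: t = 3.6862, reject H₀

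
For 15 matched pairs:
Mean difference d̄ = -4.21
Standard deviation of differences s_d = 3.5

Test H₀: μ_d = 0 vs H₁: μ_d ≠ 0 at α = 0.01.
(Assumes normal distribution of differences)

Answer: t = -4.6586, reject H₀

Derivation:
df = n - 1 = 14
SE = s_d/√n = 3.5/√15 = 0.9037
t = d̄/SE = -4.21/0.9037 = -4.6586
Critical value: t_{0.005,14} = ±2.977
p-value ≈ 0.0004
Decision: reject H₀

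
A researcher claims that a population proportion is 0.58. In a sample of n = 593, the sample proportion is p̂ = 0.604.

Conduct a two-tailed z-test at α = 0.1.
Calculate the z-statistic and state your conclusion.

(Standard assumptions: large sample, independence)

Answer: z = 1.1841, fail to reject H₀

Derivation:
H₀: p = 0.58, H₁: p ≠ 0.58
Standard error: SE = √(p₀(1-p₀)/n) = √(0.58×0.42/593) = 0.020268
z-statistic: z = (p̂ - p₀)/SE = (0.604 - 0.58)/0.020268 = 1.1841
Critical value: z_0.05 = ±1.645
p-value = 0.2364
Decision: fail to reject H₀ at α = 0.1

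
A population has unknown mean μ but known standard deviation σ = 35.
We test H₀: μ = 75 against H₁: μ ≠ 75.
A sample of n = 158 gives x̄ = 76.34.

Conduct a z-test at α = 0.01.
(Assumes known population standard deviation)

Standard error: SE = σ/√n = 35/√158 = 2.7845
z-statistic: z = (x̄ - μ₀)/SE = (76.34 - 75)/2.7845 = 0.4812
Critical value: ±2.576
p-value = 0.6304
Decision: fail to reject H₀

Answer: z = 0.4812, fail to reject H₀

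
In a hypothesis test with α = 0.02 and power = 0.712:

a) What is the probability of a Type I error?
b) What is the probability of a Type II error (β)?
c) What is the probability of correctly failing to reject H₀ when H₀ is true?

a) Type I error probability = α = 0.02
b) Power = P(reject H₀ | H₁ true) = 1 - β = 0.712, so Type II error probability = β = 1 - Power = 0.288
c) P(fail to reject H₀ | H₀ true) = 1 - α = 0.98

Answer: a) 0.02, b) 0.288, c) 0.98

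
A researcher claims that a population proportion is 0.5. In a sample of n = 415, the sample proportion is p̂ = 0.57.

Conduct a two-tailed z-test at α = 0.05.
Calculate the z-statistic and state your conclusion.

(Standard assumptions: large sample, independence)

H₀: p = 0.5, H₁: p ≠ 0.5
Standard error: SE = √(p₀(1-p₀)/n) = √(0.5×0.5/415) = 0.024544
z-statistic: z = (p̂ - p₀)/SE = (0.57 - 0.5)/0.024544 = 2.8520
Critical value: z_0.025 = ±1.960
p-value = 0.0043
Decision: reject H₀ at α = 0.05

Answer: z = 2.8520, reject H₀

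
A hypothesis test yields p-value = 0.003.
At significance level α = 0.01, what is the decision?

Compare p-value to α:
0.003 < 0.01
Decision: reject H₀

Answer: reject H₀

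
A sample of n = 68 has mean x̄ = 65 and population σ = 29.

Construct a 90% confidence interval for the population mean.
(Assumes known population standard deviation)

Confidence level: 90%, α = 0.1
z_0.05 = 1.645
SE = σ/√n = 29/√68 = 3.5168
Margin of error = 1.645 × 3.5168 = 5.7851
CI: x̄ ± margin = 65 ± 5.7851
CI: (59.2149, 70.7851)

Answer: (59.2149, 70.7851)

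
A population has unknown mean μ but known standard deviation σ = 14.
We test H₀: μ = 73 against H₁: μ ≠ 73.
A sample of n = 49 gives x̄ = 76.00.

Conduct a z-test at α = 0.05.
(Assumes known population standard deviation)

Standard error: SE = σ/√n = 14/√49 = 2.0000
z-statistic: z = (x̄ - μ₀)/SE = (76.00 - 73)/2.0000 = 1.5000
Critical value: ±1.960
p-value = 0.1336
Decision: fail to reject H₀

Answer: z = 1.5000, fail to reject H₀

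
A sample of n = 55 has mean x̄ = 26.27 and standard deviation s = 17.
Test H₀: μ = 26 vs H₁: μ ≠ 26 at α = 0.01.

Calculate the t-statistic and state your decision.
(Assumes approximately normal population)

Answer: t = 0.1178, fail to reject H₀

Derivation:
df = n - 1 = 54
SE = s/√n = 17/√55 = 2.2923
t = (x̄ - μ₀)/SE = (26.27 - 26)/2.2923 = 0.1178
Critical value: t_{0.005,54} = ±2.670
p-value ≈ 0.9067
Decision: fail to reject H₀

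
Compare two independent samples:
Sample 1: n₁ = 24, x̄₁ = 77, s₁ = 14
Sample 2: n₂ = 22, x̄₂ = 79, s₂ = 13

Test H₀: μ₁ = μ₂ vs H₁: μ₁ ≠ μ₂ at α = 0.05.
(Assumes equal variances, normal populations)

Pooled variance: s²_p = [23×14² + 21×13²]/(44) = 183.1136
s_p = 13.5319
SE = s_p×√(1/n₁ + 1/n₂) = 13.5319×√(1/24 + 1/22) = 3.9941
t = (x̄₁ - x̄₂)/SE = (77 - 79)/3.9941 = -0.5007
df = 44, t-critical = ±2.015
Decision: fail to reject H₀

Answer: t = -0.5007, fail to reject H₀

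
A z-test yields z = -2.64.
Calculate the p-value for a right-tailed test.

Answer: p-value ≈ 0.9959

Derivation:
For z = -2.64:
p = P(Z > -2.64) = 1 - Φ(-2.64) = 0.9959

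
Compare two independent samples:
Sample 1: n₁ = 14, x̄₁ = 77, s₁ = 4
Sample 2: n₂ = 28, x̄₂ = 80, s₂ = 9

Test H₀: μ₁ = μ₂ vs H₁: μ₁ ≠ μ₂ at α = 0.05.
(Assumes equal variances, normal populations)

Answer: t = -1.1845, fail to reject H₀

Derivation:
Pooled variance: s²_p = [13×4² + 27×9²]/(40) = 59.8750
s_p = 7.7379
SE = s_p×√(1/n₁ + 1/n₂) = 7.7379×√(1/14 + 1/28) = 2.5328
t = (x̄₁ - x̄₂)/SE = (77 - 80)/2.5328 = -1.1845
df = 40, t-critical = ±2.021
Decision: fail to reject H₀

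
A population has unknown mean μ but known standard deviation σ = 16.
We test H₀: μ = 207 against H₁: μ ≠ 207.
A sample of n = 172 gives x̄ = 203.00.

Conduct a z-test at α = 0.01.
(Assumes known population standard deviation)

Standard error: SE = σ/√n = 16/√172 = 1.2200
z-statistic: z = (x̄ - μ₀)/SE = (203.00 - 207)/1.2200 = -3.2787
Critical value: ±2.576
p-value = 0.0010
Decision: reject H₀

Answer: z = -3.2787, reject H₀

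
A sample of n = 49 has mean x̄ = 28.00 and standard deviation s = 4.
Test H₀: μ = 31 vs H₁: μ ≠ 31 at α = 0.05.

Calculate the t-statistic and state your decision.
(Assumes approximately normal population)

df = n - 1 = 48
SE = s/√n = 4/√49 = 0.5714
t = (x̄ - μ₀)/SE = (28.00 - 31)/0.5714 = -5.2503
Critical value: t_{0.025,48} = ±2.011
p-value < 0.0001
Decision: reject H₀

Answer: t = -5.2503, reject H₀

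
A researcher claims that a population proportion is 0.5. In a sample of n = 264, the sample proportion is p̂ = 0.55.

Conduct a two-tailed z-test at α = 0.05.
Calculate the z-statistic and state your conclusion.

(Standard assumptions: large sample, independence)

H₀: p = 0.5, H₁: p ≠ 0.5
Standard error: SE = √(p₀(1-p₀)/n) = √(0.5×0.5/264) = 0.030773
z-statistic: z = (p̂ - p₀)/SE = (0.55 - 0.5)/0.030773 = 1.6248
Critical value: z_0.025 = ±1.960
p-value = 0.1042
Decision: fail to reject H₀ at α = 0.05

Answer: z = 1.6248, fail to reject H₀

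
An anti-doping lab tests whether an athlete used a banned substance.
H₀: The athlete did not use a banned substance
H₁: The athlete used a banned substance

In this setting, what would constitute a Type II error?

A Type I error (probability α) occurs when we reject a true H₀.
A Type II error (probability β) occurs when we fail to reject a false H₀.

Answer: Failing to detect doping in an athlete who used a banned substance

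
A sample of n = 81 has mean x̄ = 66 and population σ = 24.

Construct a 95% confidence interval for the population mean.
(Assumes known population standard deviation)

Confidence level: 95%, α = 0.05
z_0.025 = 1.960
SE = σ/√n = 24/√81 = 2.6667
Margin of error = 1.960 × 2.6667 = 5.2267
CI: x̄ ± margin = 66 ± 5.2267
CI: (60.7733, 71.2267)

Answer: (60.7733, 71.2267)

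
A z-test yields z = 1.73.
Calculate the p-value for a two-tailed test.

For z = 1.73:
p = 2×P(Z > |1.73|) = 2×(1 - Φ(1.73)) = 0.0836

Answer: p-value ≈ 0.0836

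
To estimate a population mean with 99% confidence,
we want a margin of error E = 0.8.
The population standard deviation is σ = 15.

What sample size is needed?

z_0.005 = 2.576
n = (z×σ/E)² = (2.576×15/0.8)²
n = 2332.8900
Round up: n = 2333

Answer: n = 2333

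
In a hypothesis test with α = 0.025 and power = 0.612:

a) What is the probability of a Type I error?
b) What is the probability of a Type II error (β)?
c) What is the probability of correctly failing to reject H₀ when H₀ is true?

Answer: a) 0.025, b) 0.388, c) 0.975

Derivation:
a) Type I error probability = α = 0.025
b) Power = P(reject H₀ | H₁ true) = 1 - β = 0.612, so Type II error probability = β = 1 - Power = 0.388
c) P(fail to reject H₀ | H₀ true) = 1 - α = 0.975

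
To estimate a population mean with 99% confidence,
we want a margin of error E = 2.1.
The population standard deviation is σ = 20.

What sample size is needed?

z_0.005 = 2.576
n = (z×σ/E)² = (2.576×20/2.1)²
n = 601.8844
Round up: n = 602

Answer: n = 602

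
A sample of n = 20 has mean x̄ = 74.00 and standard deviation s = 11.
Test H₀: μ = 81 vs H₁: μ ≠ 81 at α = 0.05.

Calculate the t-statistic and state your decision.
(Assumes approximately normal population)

Answer: t = -2.8459, reject H₀

Derivation:
df = n - 1 = 19
SE = s/√n = 11/√20 = 2.4597
t = (x̄ - μ₀)/SE = (74.00 - 81)/2.4597 = -2.8459
Critical value: t_{0.025,19} = ±2.093
p-value ≈ 0.0103
Decision: reject H₀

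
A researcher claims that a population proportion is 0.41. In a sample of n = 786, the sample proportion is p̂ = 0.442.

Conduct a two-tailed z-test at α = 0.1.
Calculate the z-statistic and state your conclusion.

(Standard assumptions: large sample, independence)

H₀: p = 0.41, H₁: p ≠ 0.41
Standard error: SE = √(p₀(1-p₀)/n) = √(0.41×0.59/786) = 0.017543
z-statistic: z = (p̂ - p₀)/SE = (0.442 - 0.41)/0.017543 = 1.8241
Critical value: z_0.05 = ±1.645
p-value = 0.0681
Decision: reject H₀ at α = 0.1

Answer: z = 1.8241, reject H₀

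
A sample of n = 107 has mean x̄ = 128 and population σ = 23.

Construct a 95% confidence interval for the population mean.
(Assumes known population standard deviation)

Answer: (123.6419, 132.3581)

Derivation:
Confidence level: 95%, α = 0.05
z_0.025 = 1.960
SE = σ/√n = 23/√107 = 2.2235
Margin of error = 1.960 × 2.2235 = 4.3581
CI: x̄ ± margin = 128 ± 4.3581
CI: (123.6419, 132.3581)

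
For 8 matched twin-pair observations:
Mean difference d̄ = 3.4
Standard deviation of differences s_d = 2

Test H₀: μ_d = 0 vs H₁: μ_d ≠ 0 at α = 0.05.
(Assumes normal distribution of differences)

df = n - 1 = 7
SE = s_d/√n = 2/√8 = 0.7071
t = d̄/SE = 3.4/0.7071 = 4.8084
Critical value: t_{0.025,7} = ±2.365
p-value ≈ 0.0019
Decision: reject H₀

Answer: t = 4.8084, reject H₀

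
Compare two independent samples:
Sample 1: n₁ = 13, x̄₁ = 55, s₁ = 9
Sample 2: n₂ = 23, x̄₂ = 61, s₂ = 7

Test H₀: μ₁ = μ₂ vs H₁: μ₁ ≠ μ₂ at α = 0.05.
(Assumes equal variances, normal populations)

Answer: t = -2.2269, reject H₀

Derivation:
Pooled variance: s²_p = [12×9² + 22×7²]/(34) = 60.2941
s_p = 7.7649
SE = s_p×√(1/n₁ + 1/n₂) = 7.7649×√(1/13 + 1/23) = 2.6943
t = (x̄₁ - x̄₂)/SE = (55 - 61)/2.6943 = -2.2269
df = 34, t-critical = ±2.032
Decision: reject H₀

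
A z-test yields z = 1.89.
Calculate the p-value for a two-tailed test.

For z = 1.89:
p = 2×P(Z > |1.89|) = 2×(1 - Φ(1.89)) = 0.0588

Answer: p-value ≈ 0.0588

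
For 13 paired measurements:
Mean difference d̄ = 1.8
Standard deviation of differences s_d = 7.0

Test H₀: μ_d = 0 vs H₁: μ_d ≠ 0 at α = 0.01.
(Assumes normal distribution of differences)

Answer: t = 0.9271, fail to reject H₀

Derivation:
df = n - 1 = 12
SE = s_d/√n = 7.0/√13 = 1.9415
t = d̄/SE = 1.8/1.9415 = 0.9271
Critical value: t_{0.005,12} = ±3.055
p-value ≈ 0.3721
Decision: fail to reject H₀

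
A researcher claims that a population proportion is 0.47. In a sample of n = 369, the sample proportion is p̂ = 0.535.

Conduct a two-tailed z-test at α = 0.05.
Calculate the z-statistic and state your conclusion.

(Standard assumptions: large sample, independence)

H₀: p = 0.47, H₁: p ≠ 0.47
Standard error: SE = √(p₀(1-p₀)/n) = √(0.47×0.53/369) = 0.025982
z-statistic: z = (p̂ - p₀)/SE = (0.535 - 0.47)/0.025982 = 2.5017
Critical value: z_0.025 = ±1.960
p-value = 0.0124
Decision: reject H₀ at α = 0.05

Answer: z = 2.5017, reject H₀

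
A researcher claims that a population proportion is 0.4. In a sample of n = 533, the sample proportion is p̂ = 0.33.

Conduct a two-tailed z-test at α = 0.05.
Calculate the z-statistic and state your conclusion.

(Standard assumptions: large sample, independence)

H₀: p = 0.4, H₁: p ≠ 0.4
Standard error: SE = √(p₀(1-p₀)/n) = √(0.4×0.6/533) = 0.021220
z-statistic: z = (p̂ - p₀)/SE = (0.33 - 0.4)/0.021220 = -3.2988
Critical value: z_0.025 = ±1.960
p-value = 0.0010
Decision: reject H₀ at α = 0.05

Answer: z = -3.2988, reject H₀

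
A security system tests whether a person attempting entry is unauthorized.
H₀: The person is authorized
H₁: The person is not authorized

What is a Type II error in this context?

Answer: Granting entry to an unauthorized person

Derivation:
A Type I error (probability α) occurs when we reject a true H₀.
A Type II error (probability β) occurs when we fail to reject a false H₀.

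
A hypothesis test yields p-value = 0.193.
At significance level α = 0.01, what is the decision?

Compare p-value to α:
0.193 ≥ 0.01
Decision: fail to reject H₀

Answer: fail to reject H₀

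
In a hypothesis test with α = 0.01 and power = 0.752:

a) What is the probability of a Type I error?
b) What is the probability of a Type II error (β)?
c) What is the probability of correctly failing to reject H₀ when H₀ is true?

a) Type I error probability = α = 0.01
b) Power = P(reject H₀ | H₁ true) = 1 - β = 0.752, so Type II error probability = β = 1 - Power = 0.248
c) P(fail to reject H₀ | H₀ true) = 1 - α = 0.99

Answer: a) 0.01, b) 0.248, c) 0.99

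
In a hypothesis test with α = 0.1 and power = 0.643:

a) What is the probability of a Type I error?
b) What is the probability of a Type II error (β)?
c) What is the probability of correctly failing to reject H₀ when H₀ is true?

a) Type I error probability = α = 0.1
b) Power = P(reject H₀ | H₁ true) = 1 - β = 0.643, so Type II error probability = β = 1 - Power = 0.357
c) P(fail to reject H₀ | H₀ true) = 1 - α = 0.9

Answer: a) 0.1, b) 0.357, c) 0.9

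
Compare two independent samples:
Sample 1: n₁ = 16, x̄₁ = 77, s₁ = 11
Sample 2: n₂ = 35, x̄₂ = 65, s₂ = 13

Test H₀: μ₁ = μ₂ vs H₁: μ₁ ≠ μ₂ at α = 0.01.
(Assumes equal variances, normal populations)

Answer: t = 3.2011, reject H₀

Derivation:
Pooled variance: s²_p = [15×11² + 34×13²]/(49) = 154.3061
s_p = 12.4220
SE = s_p×√(1/n₁ + 1/n₂) = 12.4220×√(1/16 + 1/35) = 3.7487
t = (x̄₁ - x̄₂)/SE = (77 - 65)/3.7487 = 3.2011
df = 49, t-critical = ±2.680
Decision: reject H₀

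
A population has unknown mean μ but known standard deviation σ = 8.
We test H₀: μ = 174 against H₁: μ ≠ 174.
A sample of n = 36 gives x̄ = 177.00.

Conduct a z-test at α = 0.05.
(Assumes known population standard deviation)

Answer: z = 2.2501, reject H₀

Derivation:
Standard error: SE = σ/√n = 8/√36 = 1.3333
z-statistic: z = (x̄ - μ₀)/SE = (177.00 - 174)/1.3333 = 2.2501
Critical value: ±1.960
p-value = 0.0244
Decision: reject H₀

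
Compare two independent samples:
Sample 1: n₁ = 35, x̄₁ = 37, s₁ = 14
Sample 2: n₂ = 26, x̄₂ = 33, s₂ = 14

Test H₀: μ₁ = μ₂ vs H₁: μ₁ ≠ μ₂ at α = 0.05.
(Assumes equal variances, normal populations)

Answer: t = 1.1035, fail to reject H₀

Derivation:
Pooled variance: s²_p = [34×14² + 25×14²]/(59) = 196.0000
s_p = 14.0000
SE = s_p×√(1/n₁ + 1/n₂) = 14.0000×√(1/35 + 1/26) = 3.6247
t = (x̄₁ - x̄₂)/SE = (37 - 33)/3.6247 = 1.1035
df = 59, t-critical = ±2.001
Decision: fail to reject H₀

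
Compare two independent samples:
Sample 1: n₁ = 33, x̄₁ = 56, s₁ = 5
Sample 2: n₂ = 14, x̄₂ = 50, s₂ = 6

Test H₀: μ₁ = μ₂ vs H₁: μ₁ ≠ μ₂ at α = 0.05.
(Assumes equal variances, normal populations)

Answer: t = 3.5438, reject H₀

Derivation:
Pooled variance: s²_p = [32×5² + 13×6²]/(45) = 28.1778
s_p = 5.3083
SE = s_p×√(1/n₁ + 1/n₂) = 5.3083×√(1/33 + 1/14) = 1.6931
t = (x̄₁ - x̄₂)/SE = (56 - 50)/1.6931 = 3.5438
df = 45, t-critical = ±2.014
Decision: reject H₀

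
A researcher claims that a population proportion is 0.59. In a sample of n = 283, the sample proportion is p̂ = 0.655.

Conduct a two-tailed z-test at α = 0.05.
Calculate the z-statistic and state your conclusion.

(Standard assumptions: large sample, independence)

Answer: z = 2.2233, reject H₀

Derivation:
H₀: p = 0.59, H₁: p ≠ 0.59
Standard error: SE = √(p₀(1-p₀)/n) = √(0.59×0.41/283) = 0.029236
z-statistic: z = (p̂ - p₀)/SE = (0.655 - 0.59)/0.029236 = 2.2233
Critical value: z_0.025 = ±1.960
p-value = 0.0262
Decision: reject H₀ at α = 0.05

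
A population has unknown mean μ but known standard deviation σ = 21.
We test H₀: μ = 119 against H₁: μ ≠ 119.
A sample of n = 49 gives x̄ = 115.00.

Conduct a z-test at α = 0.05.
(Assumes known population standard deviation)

Standard error: SE = σ/√n = 21/√49 = 3.0000
z-statistic: z = (x̄ - μ₀)/SE = (115.00 - 119)/3.0000 = -1.3333
Critical value: ±1.960
p-value = 0.1824
Decision: fail to reject H₀

Answer: z = -1.3333, fail to reject H₀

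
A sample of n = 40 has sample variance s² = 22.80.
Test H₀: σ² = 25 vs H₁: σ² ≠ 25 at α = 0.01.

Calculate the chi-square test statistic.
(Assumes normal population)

Answer: χ² = 35.5680, fail to reject H₀

Derivation:
df = n - 1 = 39
χ² = (n-1)s²/σ₀² = 39×22.80/25 = 35.5680
Critical values: χ²_{0.995,39} = 19.996, χ²_{0.005,39} = 65.476
Rejection region: χ² < 19.996 or χ² > 65.476
Decision: fail to reject H₀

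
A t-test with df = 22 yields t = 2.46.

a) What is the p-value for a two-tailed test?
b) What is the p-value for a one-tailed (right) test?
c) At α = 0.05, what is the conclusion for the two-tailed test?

Using t-distribution with df = 22:
a) Two-tailed: p = 2×P(T > 2.46) = 0.0222
b) One-tailed: p = P(T > 2.46) = 0.0111
c) 0.0222 < 0.05, reject H₀

Answer: a) 0.0222, b) 0.0111, c) reject H₀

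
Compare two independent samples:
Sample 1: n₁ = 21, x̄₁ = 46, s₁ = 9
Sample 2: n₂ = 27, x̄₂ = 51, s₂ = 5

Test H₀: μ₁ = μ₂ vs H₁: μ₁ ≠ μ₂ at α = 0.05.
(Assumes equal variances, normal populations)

Answer: t = -2.4463, reject H₀

Derivation:
Pooled variance: s²_p = [20×9² + 26×5²]/(46) = 49.3478
s_p = 7.0248
SE = s_p×√(1/n₁ + 1/n₂) = 7.0248×√(1/21 + 1/27) = 2.0439
t = (x̄₁ - x̄₂)/SE = (46 - 51)/2.0439 = -2.4463
df = 46, t-critical = ±2.013
Decision: reject H₀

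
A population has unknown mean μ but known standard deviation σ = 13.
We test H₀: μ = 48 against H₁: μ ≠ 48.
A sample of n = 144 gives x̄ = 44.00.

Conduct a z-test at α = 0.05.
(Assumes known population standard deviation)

Standard error: SE = σ/√n = 13/√144 = 1.0833
z-statistic: z = (x̄ - μ₀)/SE = (44.00 - 48)/1.0833 = -3.6924
Critical value: ±1.960
p-value = 0.0002
Decision: reject H₀

Answer: z = -3.6924, reject H₀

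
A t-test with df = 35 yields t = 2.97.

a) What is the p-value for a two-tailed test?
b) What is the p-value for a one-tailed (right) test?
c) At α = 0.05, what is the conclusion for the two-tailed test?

Answer: a) 0.0053, b) 0.0027, c) reject H₀

Derivation:
Using t-distribution with df = 35:
a) Two-tailed: p = 2×P(T > 2.97) = 0.0053
b) One-tailed: p = P(T > 2.97) = 0.0027
c) 0.0053 < 0.05, reject H₀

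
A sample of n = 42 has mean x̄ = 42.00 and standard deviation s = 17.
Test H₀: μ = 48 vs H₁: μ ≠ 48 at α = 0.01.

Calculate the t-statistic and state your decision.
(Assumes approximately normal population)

Answer: t = -2.2873, fail to reject H₀

Derivation:
df = n - 1 = 41
SE = s/√n = 17/√42 = 2.6232
t = (x̄ - μ₀)/SE = (42.00 - 48)/2.6232 = -2.2873
Critical value: t_{0.005,41} = ±2.701
p-value ≈ 0.0274
Decision: fail to reject H₀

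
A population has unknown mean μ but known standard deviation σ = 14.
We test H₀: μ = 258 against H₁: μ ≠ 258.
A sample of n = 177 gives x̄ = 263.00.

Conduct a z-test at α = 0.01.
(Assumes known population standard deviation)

Answer: z = 4.7515, reject H₀

Derivation:
Standard error: SE = σ/√n = 14/√177 = 1.0523
z-statistic: z = (x̄ - μ₀)/SE = (263.00 - 258)/1.0523 = 4.7515
Critical value: ±2.576
p-value < 0.0001
Decision: reject H₀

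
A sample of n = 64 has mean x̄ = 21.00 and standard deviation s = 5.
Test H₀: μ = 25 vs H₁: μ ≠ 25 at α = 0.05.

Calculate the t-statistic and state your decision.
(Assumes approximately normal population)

df = n - 1 = 63
SE = s/√n = 5/√64 = 0.6250
t = (x̄ - μ₀)/SE = (21.00 - 25)/0.6250 = -6.4000
Critical value: t_{0.025,63} = ±1.998
p-value < 0.0001
Decision: reject H₀

Answer: t = -6.4000, reject H₀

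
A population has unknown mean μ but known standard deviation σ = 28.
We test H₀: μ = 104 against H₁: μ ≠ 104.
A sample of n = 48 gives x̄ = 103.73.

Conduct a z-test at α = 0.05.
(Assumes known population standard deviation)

Standard error: SE = σ/√n = 28/√48 = 4.0415
z-statistic: z = (x̄ - μ₀)/SE = (103.73 - 104)/4.0415 = -0.0668
Critical value: ±1.960
p-value = 0.9467
Decision: fail to reject H₀

Answer: z = -0.0668, fail to reject H₀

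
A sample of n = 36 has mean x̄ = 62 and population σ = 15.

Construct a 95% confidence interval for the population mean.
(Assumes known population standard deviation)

Answer: (57.1000, 66.9000)

Derivation:
Confidence level: 95%, α = 0.05
z_0.025 = 1.960
SE = σ/√n = 15/√36 = 2.5000
Margin of error = 1.960 × 2.5000 = 4.9000
CI: x̄ ± margin = 62 ± 4.9000
CI: (57.1000, 66.9000)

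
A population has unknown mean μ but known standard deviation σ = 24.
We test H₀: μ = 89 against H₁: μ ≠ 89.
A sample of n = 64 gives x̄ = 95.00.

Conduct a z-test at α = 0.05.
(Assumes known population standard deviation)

Answer: z = 2.0000, reject H₀

Derivation:
Standard error: SE = σ/√n = 24/√64 = 3.0000
z-statistic: z = (x̄ - μ₀)/SE = (95.00 - 89)/3.0000 = 2.0000
Critical value: ±1.960
p-value = 0.0455
Decision: reject H₀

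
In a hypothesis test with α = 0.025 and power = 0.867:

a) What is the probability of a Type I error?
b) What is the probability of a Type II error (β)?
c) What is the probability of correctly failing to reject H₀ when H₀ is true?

Answer: a) 0.025, b) 0.133, c) 0.975

Derivation:
a) Type I error probability = α = 0.025
b) Power = P(reject H₀ | H₁ true) = 1 - β = 0.867, so Type II error probability = β = 1 - Power = 0.133
c) P(fail to reject H₀ | H₀ true) = 1 - α = 0.975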